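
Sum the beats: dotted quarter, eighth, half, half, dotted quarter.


Beat values:
  dotted quarter = 1.5 beats
  eighth = 0.5 beats
  half = 2 beats
  half = 2 beats
  dotted quarter = 1.5 beats
Sum = 1.5 + 0.5 + 2 + 2 + 1.5
= 7.5 beats


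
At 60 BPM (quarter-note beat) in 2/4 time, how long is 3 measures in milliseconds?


Reasoning:
Quarter-note beat duration = 60000 / 60 ms
Beats per measure (2/4) = 2
One measure = 2 × 60000 / 60 = 120000 / 60 ms
3 measures = 3 × 120000 / 60 = 360000 / 60
= 6000.0 ms


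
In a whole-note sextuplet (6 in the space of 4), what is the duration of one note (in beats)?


Sextuplet: 6 notes occupy the space of 4 whole notes
Space = 4 × 4 = 16 beats
Each sextuplet note = 16 / 6 = 8/3 beats
= 8/3 beats


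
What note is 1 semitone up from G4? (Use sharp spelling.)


Step by step:
G4: chromatic position 7 in octave 4 → absolute = 4×12 + 7 = 55
Transpose up 1: 55 + 1 = 56
56 = 4×12 + 8 → G# in octave 4
Result = G#4


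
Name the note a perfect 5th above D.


Step by step:
A 5th spans 5 letter names, so from D we land on A
A perfect 5th = 7 semitones above D
Spell A at that pitch: A
= A


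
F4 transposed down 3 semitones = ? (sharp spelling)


Working:
F4: chromatic position 5 in octave 4 → absolute = 4×12 + 5 = 53
Transpose down 3: 53 - 3 = 50
50 = 4×12 + 2 → D in octave 4
Result = D4


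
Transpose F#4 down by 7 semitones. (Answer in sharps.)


F#4: chromatic position 6 in octave 4 → absolute = 4×12 + 6 = 54
Transpose down 7: 54 - 7 = 47
47 = 3×12 + 11 → B in octave 3
Result = B3


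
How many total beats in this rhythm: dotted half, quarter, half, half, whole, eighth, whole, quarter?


Let's work it out.
Beat values:
  dotted half = 3 beats
  quarter = 1 beat
  half = 2 beats
  half = 2 beats
  whole = 4 beats
  eighth = 0.5 beats
  whole = 4 beats
  quarter = 1 beat
Sum = 3 + 1 + 2 + 2 + 4 + 0.5 + 4 + 1
= 17.5 beats


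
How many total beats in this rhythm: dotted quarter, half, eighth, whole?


Beat values:
  dotted quarter = 1.5 beats
  half = 2 beats
  eighth = 0.5 beats
  whole = 4 beats
Sum = 1.5 + 2 + 0.5 + 4
= 8 beats


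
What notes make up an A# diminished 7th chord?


Step by step:
Diminished 7th chord = root + minor 3rd + diminished 5th + diminished 7th
Seventh chords stack in thirds, so the letter names are A-C-E-G
Root: A#
Minor 3rd above A#: C#
Diminished 5th above A#: E
Diminished 7th above A#: G
Chord = A# C# E G


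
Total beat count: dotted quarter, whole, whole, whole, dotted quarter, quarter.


Let's work it out.
Beat values:
  dotted quarter = 1.5 beats
  whole = 4 beats
  whole = 4 beats
  whole = 4 beats
  dotted quarter = 1.5 beats
  quarter = 1 beat
Sum = 1.5 + 4 + 4 + 4 + 1.5 + 1
= 16 beats


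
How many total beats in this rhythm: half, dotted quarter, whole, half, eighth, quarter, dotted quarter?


Reasoning:
Beat values:
  half = 2 beats
  dotted quarter = 1.5 beats
  whole = 4 beats
  half = 2 beats
  eighth = 0.5 beats
  quarter = 1 beat
  dotted quarter = 1.5 beats
Sum = 2 + 1.5 + 4 + 2 + 0.5 + 1 + 1.5
= 12.5 beats


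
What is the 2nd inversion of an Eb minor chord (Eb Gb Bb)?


Reasoning:
Root position: Eb Gb Bb
2nd inversion: move root and 3rd up an octave
Bass note: Bb
Notes (bottom to top) = Bb Eb Gb


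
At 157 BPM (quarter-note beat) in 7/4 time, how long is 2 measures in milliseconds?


Solution.
Quarter-note beat duration = 60000 / 157 ms
Beats per measure (7/4) = 7
One measure = 7 × 60000 / 157 = 420000 / 157 ms
2 measures = 2 × 420000 / 157 = 840000 / 157
= 5350.3 ms


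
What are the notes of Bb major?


Major scale pattern: W-W-H-W-W-W-H (2-2-1-2-2-2-1 semitones)
Starting from Bb:
  Bb + 2 semitones → C
  C + 2 semitones → D
  D + 1 semitone → Eb
  Eb + 2 semitones → F
  F + 2 semitones → G
  G + 2 semitones → A
  A + 1 semitone → Bb
Scale = Bb C D Eb F G A


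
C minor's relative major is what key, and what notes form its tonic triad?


Let's work it out.
The relative major shares the key signature and is a minor 3rd above the minor tonic
A minor 3rd above C is Eb
→ relative major of C minor is Eb major
Tonic triad of Eb major = root + major 3rd + perfect 5th = Eb G Bb
= Eb major; triad = Eb G Bb


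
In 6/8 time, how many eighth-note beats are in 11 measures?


Solution.
Time signature 6/8: the bottom number 8 means the eighth note gets one count
The top number 6 means 6 eighth-note beats per measure
Total = 6 × 11 measures
= 66 eighth-note beats


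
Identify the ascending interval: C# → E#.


Step by step:
Letter names: C → E spans 3 letter names → a 3rd
Semitones: C# → E# = 4 half-steps
A 3rd of 4 semitones is a major 3rd
= major 3rd


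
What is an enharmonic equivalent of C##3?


Reasoning:
Enharmonic notes sound the same pitch but are spelled with different letter names
C## and D name the same pitch class
= D3


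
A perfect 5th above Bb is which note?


Working:
A 5th spans 5 letter names, so from B we land on F
A perfect 5th = 7 semitones above Bb
Spell F at that pitch: F
= F


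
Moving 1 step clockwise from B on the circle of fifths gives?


Solution.
Each clockwise step on the circle of fifths moves up a perfect 5th
From B: B → F#/Gb
= F#/Gb


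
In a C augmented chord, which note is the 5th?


Let's work it out.
Augmented triad = root + major 3rd (4 semitones) + augmented 5th (8 semitones)
A triad on C stacks thirds, so the chord tones use letter names C-E-G
Root: C
Major 3rd above C: E
Augmented 5th above C: G#
The 5th = G#


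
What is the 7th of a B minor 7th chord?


Minor 7th chord = root + minor 3rd + perfect 5th + minor 7th
Seventh chords stack in thirds, so the letter names are B-D-F-A
Root: B
Minor 3rd above B: D
Perfect 5th above B: F#
Minor 7th above B: A
The 7th = A


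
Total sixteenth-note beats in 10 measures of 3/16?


Time signature 3/16: the bottom number 16 means the sixteenth note gets one count
The top number 3 means 3 sixteenth-note beats per measure
Total = 3 × 10 measures
= 30 sixteenth-note beats


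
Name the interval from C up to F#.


Letter names: C → F spans 4 letter names → a 4th
Semitones: C → F# = 6 half-steps
A 4th of 6 semitones is an augmented 4th
= augmented 4th


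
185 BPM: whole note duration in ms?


Step by step:
One quarter-note beat = 60000 / BPM = 60000 / 185 ms
Whole note = 4 × quarter note
Duration = 4 × 60000 / 185 = 240000 / 185
= 1297.3 ms


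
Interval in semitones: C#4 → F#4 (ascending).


Solution.
Absolute semitone position = octave×12 + chromatic position
C#4: 4×12 + 1 = 49
F#4: 4×12 + 6 = 54
Difference = 54 - 49 = 5
= 5 semitones


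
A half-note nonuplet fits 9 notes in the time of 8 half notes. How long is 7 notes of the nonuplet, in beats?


Nonuplet: 9 notes occupy the space of 8 half notes
Space = 8 × 2 = 16 beats
Each nonuplet note = 16 / 9 = 16/9 beats
7 notes = 7 × 16/9 = 112/9
= 112/9 beats


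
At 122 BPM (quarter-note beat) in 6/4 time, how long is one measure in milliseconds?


Reasoning:
Quarter-note beat duration = 60000 / 122 ms
Beats per measure (6/4) = 6
One measure = 6 × 60000 / 122 = 360000 / 122 ms
= 2950.8 ms


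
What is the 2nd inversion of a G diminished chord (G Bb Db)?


Reasoning:
Root position: G Bb Db
2nd inversion: move root and 3rd up an octave
Bass note: Db
Notes (bottom to top) = Db G Bb


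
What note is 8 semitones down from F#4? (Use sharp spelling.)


Working:
F#4: chromatic position 6 in octave 4 → absolute = 4×12 + 6 = 54
Transpose down 8: 54 - 8 = 46
46 = 3×12 + 10 → A# in octave 3
Result = A#3


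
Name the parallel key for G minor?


Working:
Parallel keys share the same tonic but differ in mode
G minor → parallel is G major
= G major


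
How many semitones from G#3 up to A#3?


Step by step:
Absolute semitone position = octave×12 + chromatic position
G#3: 3×12 + 8 = 44
A#3: 3×12 + 10 = 46
Difference = 46 - 44 = 2
= 2 semitones


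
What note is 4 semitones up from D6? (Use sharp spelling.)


Reasoning:
D6: chromatic position 2 in octave 6 → absolute = 6×12 + 2 = 74
Transpose up 4: 74 + 4 = 78
78 = 6×12 + 6 → F# in octave 6
Result = F#6


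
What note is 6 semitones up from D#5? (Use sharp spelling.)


Working:
D#5: chromatic position 3 in octave 5 → absolute = 5×12 + 3 = 63
Transpose up 6: 63 + 6 = 69
69 = 5×12 + 9 → A in octave 5
Result = A5


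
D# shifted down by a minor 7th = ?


Reasoning:
minor 7th: 7 letter names, 10 semitones
Letter: D - 6 → E
Pitch: D# - 10 semitones, spelled as an E → E#
= E#


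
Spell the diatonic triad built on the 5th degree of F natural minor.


F natural minor scale: F G Ab Bb C Db Eb
Diatonic triad on degree 5 stacks scale notes 5, 7, 2: C Eb G
C→Eb = 3 semitones; C→G = 7 semitones → minor triad
= C Eb G (minor)


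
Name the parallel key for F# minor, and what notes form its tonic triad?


Solution.
Parallel keys share the same tonic but differ in mode
F# minor → parallel is F# major
Tonic triad of F# major = F# A# C#
= F# major; triad = F# A# C#


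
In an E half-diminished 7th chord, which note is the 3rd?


Half-diminished 7th chord = root + minor 3rd + diminished 5th + minor 7th
Seventh chords stack in thirds, so the letter names are E-G-B-D
Root: E
Minor 3rd above E: G
Diminished 5th above E: Bb
Minor 7th above E: D
The 3rd = G


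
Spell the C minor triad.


Reasoning:
Minor triad = root + minor 3rd (3 semitones) + perfect 5th (7 semitones)
A triad on C stacks thirds, so the chord tones use letter names C-E-G
Root: C
Minor 3rd above C: Eb
Perfect 5th above C: G
Chord = C Eb G


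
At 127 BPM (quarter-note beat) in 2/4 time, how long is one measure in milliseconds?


Step by step:
Quarter-note beat duration = 60000 / 127 ms
Beats per measure (2/4) = 2
One measure = 2 × 60000 / 127 = 120000 / 127 ms
= 944.9 ms


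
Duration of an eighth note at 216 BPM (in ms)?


Solution.
One quarter-note beat = 60000 / BPM = 60000 / 216 ms
Eighth note = 1/2 × quarter note
Duration = 1/2 × 60000 / 216 = 30000 / 216
= 138.9 ms


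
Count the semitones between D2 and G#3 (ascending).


Let's work it out.
Absolute semitone position = octave×12 + chromatic position
D2: 2×12 + 2 = 26
G#3: 3×12 + 8 = 44
Difference = 44 - 26 = 18
= 18 semitones


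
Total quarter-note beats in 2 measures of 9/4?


Time signature 9/4: the bottom number 4 means the quarter note gets one count
The top number 9 means 9 quarter-note beats per measure
Total = 9 × 2 measures
= 18 quarter-note beats


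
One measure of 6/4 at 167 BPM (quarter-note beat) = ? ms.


Let's work it out.
Quarter-note beat duration = 60000 / 167 ms
Beats per measure (6/4) = 6
One measure = 6 × 60000 / 167 = 360000 / 167 ms
= 2155.7 ms


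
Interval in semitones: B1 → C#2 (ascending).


Absolute semitone position = octave×12 + chromatic position
B1: 1×12 + 11 = 23
C#2: 2×12 + 1 = 25
Difference = 25 - 23 = 2
= 2 semitones


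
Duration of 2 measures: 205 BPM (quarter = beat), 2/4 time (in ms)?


Reasoning:
Quarter-note beat duration = 60000 / 205 ms
Beats per measure (2/4) = 2
One measure = 2 × 60000 / 205 = 120000 / 205 ms
2 measures = 2 × 120000 / 205 = 240000 / 205
= 1170.7 ms


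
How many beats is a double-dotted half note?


Step by step:
Base half note = 2 beats
Dot 1 adds half the previous value: +1
Dot 2 adds half the previous value: +1/2
One double-dotted half = 2 + 1 + 1/2 = 7/2
= 7/2 beats


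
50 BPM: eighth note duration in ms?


One quarter-note beat = 60000 / BPM = 60000 / 50 ms
Eighth note = 1/2 × quarter note
Duration = 1/2 × 60000 / 50 = 30000 / 50
= 600.0 ms


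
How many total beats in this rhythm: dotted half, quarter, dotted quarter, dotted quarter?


Beat values:
  dotted half = 3 beats
  quarter = 1 beat
  dotted quarter = 1.5 beats
  dotted quarter = 1.5 beats
Sum = 3 + 1 + 1.5 + 1.5
= 7 beats


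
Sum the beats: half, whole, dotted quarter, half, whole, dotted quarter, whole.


Let's work it out.
Beat values:
  half = 2 beats
  whole = 4 beats
  dotted quarter = 1.5 beats
  half = 2 beats
  whole = 4 beats
  dotted quarter = 1.5 beats
  whole = 4 beats
Sum = 2 + 4 + 1.5 + 2 + 4 + 1.5 + 4
= 19 beats


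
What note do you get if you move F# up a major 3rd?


Let's work it out.
major 3rd: 3 letter names, 4 semitones
Letter: F + 2 → A
Pitch: F# + 4 semitones, spelled as an A → A#
= A#


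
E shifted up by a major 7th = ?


Let's work it out.
major 7th: 7 letter names, 11 semitones
Letter: E + 6 → D
Pitch: E + 11 semitones, spelled as a D → D#
= D#


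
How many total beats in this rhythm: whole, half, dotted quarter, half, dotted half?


Step by step:
Beat values:
  whole = 4 beats
  half = 2 beats
  dotted quarter = 1.5 beats
  half = 2 beats
  dotted half = 3 beats
Sum = 4 + 2 + 1.5 + 2 + 3
= 12.5 beats


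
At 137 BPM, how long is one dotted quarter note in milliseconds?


Step by step:
One quarter-note beat = 60000 / BPM = 60000 / 137 ms
Dotted quarter note = 3/2 × quarter note
Duration = 3/2 × 60000 / 137 = 90000 / 137
= 656.9 ms


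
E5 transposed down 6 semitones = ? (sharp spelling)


E5: chromatic position 4 in octave 5 → absolute = 5×12 + 4 = 64
Transpose down 6: 64 - 6 = 58
58 = 4×12 + 10 → A# in octave 4
Result = A#4


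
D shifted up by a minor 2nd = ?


minor 2nd: 2 letter names, 1 semitones
Letter: D + 1 → E
Pitch: D + 1 semitones, spelled as an E → Eb
= Eb


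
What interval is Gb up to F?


Letter names: G → F spans 7 letter names → a 7th
Semitones: Gb → F = 11 half-steps
A 7th of 11 semitones is a major 7th
= major 7th


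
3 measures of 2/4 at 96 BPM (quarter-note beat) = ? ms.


Reasoning:
Quarter-note beat duration = 60000 / 96 ms
Beats per measure (2/4) = 2
One measure = 2 × 60000 / 96 = 120000 / 96 ms
3 measures = 3 × 120000 / 96 = 360000 / 96
= 3750.0 ms


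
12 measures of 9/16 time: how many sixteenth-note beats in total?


Reasoning:
Time signature 9/16: the bottom number 16 means the sixteenth note gets one count
The top number 9 means 9 sixteenth-note beats per measure
Total = 9 × 12 measures
= 108 sixteenth-note beats


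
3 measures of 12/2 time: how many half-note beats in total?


Time signature 12/2: the bottom number 2 means the half note gets one count
The top number 12 means 12 half-note beats per measure
Total = 12 × 3 measures
= 36 half-note beats


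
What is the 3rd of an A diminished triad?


Let's work it out.
Diminished triad = root + minor 3rd (3 semitones) + diminished 5th (6 semitones)
A triad on A stacks thirds, so the chord tones use letter names A-C-E
Root: A
Minor 3rd above A: C
Diminished 5th above A: Eb
The 3rd = C


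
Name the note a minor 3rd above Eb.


A 3rd spans 3 letter names, so from E we land on G
A minor 3rd = 3 semitones above Eb
Spell G at that pitch: Gb
= Gb


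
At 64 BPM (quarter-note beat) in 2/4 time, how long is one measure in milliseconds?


Quarter-note beat duration = 60000 / 64 ms
Beats per measure (2/4) = 2
One measure = 2 × 60000 / 64 = 120000 / 64 ms
= 1875.0 ms


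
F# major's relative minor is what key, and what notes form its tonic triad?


Working:
The relative minor shares the major's key signature and starts on its 6th degree
6th degree = a major 6th above the tonic; a major 6th above F# is D#
→ relative minor of F# major is D# minor
Tonic triad of D# minor = root + minor 3rd + perfect 5th = D# F# A#
= D# minor; triad = D# F# A#


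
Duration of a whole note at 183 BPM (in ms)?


Step by step:
One quarter-note beat = 60000 / BPM = 60000 / 183 ms
Whole note = 4 × quarter note
Duration = 4 × 60000 / 183 = 240000 / 183
= 1311.5 ms


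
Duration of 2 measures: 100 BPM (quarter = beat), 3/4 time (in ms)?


Quarter-note beat duration = 60000 / 100 ms
Beats per measure (3/4) = 3
One measure = 3 × 60000 / 100 = 180000 / 100 ms
2 measures = 2 × 180000 / 100 = 360000 / 100
= 3600.0 ms


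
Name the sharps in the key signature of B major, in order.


Sharp major keys follow the circle of fifths: C(0), G(1), D(2), A(3), E(4), B(5), F#(6), C#(7)
B major has 5 sharps
Order of sharps: F# C# G# D# A# E# B# → first 5: F#, C#, G#, D#, A#
= F#, C#, G#, D#, A#


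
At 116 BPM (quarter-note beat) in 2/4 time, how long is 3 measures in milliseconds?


Reasoning:
Quarter-note beat duration = 60000 / 116 ms
Beats per measure (2/4) = 2
One measure = 2 × 60000 / 116 = 120000 / 116 ms
3 measures = 3 × 120000 / 116 = 360000 / 116
= 3103.4 ms


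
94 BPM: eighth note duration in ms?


Let's work it out.
One quarter-note beat = 60000 / BPM = 60000 / 94 ms
Eighth note = 1/2 × quarter note
Duration = 1/2 × 60000 / 94 = 30000 / 94
= 319.1 ms


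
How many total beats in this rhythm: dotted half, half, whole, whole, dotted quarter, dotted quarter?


Let's work it out.
Beat values:
  dotted half = 3 beats
  half = 2 beats
  whole = 4 beats
  whole = 4 beats
  dotted quarter = 1.5 beats
  dotted quarter = 1.5 beats
Sum = 3 + 2 + 4 + 4 + 1.5 + 1.5
= 16 beats


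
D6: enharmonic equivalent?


Working:
Enharmonic notes sound the same pitch but are spelled with different letter names
D and C## name the same pitch class
= C##6


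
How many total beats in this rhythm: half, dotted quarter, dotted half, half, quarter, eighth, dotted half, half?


Let's work it out.
Beat values:
  half = 2 beats
  dotted quarter = 1.5 beats
  dotted half = 3 beats
  half = 2 beats
  quarter = 1 beat
  eighth = 0.5 beats
  dotted half = 3 beats
  half = 2 beats
Sum = 2 + 1.5 + 3 + 2 + 1 + 0.5 + 3 + 2
= 15 beats


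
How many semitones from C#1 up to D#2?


Working:
Absolute semitone position = octave×12 + chromatic position
C#1: 1×12 + 1 = 13
D#2: 2×12 + 3 = 27
Difference = 27 - 13 = 14
= 14 semitones


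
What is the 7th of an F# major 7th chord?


Major 7th chord = root + major 3rd + perfect 5th + major 7th
Seventh chords stack in thirds, so the letter names are F-A-C-E
Root: F#
Major 3rd above F#: A#
Perfect 5th above F#: C#
Major 7th above F#: E#
The 7th = E#


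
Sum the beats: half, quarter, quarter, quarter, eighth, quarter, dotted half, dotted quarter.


Step by step:
Beat values:
  half = 2 beats
  quarter = 1 beat
  quarter = 1 beat
  quarter = 1 beat
  eighth = 0.5 beats
  quarter = 1 beat
  dotted half = 3 beats
  dotted quarter = 1.5 beats
Sum = 2 + 1 + 1 + 1 + 0.5 + 1 + 3 + 1.5
= 11 beats


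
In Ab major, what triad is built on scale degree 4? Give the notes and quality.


Let's work it out.
Ab major scale: Ab Bb C Db Eb F G
Diatonic triad on degree 4 stacks scale notes 4, 6, 1: Db F Ab
Db→F = 4 semitones; Db→Ab = 7 semitones → major triad
= Db F Ab (major)


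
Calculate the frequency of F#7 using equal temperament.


f = 440 × 2^(n/12) where n = semitones from A4
F#7: 33 semitones from A4
f = 440 × 2^(33/12)
f = 2959.96 Hz


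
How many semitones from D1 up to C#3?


Reasoning:
Absolute semitone position = octave×12 + chromatic position
D1: 1×12 + 2 = 14
C#3: 3×12 + 1 = 37
Difference = 37 - 14 = 23
= 23 semitones


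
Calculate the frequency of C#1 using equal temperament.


Working:
f = 440 × 2^(n/12) where n = semitones from A4
C#1: -44 semitones from A4
f = 440 × 2^(-44/12)
f = 34.65 Hz


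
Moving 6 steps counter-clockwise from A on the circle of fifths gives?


Each counter-clockwise step moves down a perfect 5th (= up a perfect 4th)
From A: A → D → G → C → F → Bb → Eb
= Eb


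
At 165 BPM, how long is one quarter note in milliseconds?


Reasoning:
One quarter-note beat = 60000 / BPM = 60000 / 165 ms
Duration = 60000 / 165
= 363.6 ms


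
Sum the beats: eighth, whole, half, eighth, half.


Step by step:
Beat values:
  eighth = 0.5 beats
  whole = 4 beats
  half = 2 beats
  eighth = 0.5 beats
  half = 2 beats
Sum = 0.5 + 4 + 2 + 0.5 + 2
= 9 beats


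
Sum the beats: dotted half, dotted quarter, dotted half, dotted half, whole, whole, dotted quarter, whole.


Beat values:
  dotted half = 3 beats
  dotted quarter = 1.5 beats
  dotted half = 3 beats
  dotted half = 3 beats
  whole = 4 beats
  whole = 4 beats
  dotted quarter = 1.5 beats
  whole = 4 beats
Sum = 3 + 1.5 + 3 + 3 + 4 + 4 + 1.5 + 4
= 24 beats


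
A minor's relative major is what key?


Solution.
The relative major shares the key signature and is a minor 3rd above the minor tonic
A minor 3rd above A is C
→ relative major of A minor is C major
= C major


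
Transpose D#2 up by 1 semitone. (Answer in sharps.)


D#2: chromatic position 3 in octave 2 → absolute = 2×12 + 3 = 27
Transpose up 1: 27 + 1 = 28
28 = 2×12 + 4 → E in octave 2
Result = E2


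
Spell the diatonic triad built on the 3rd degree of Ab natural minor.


Reasoning:
Ab natural minor scale: Ab Bb Cb Db Eb Fb Gb
Diatonic triad on degree 3 stacks scale notes 3, 5, 7: Cb Eb Gb
Cb→Eb = 4 semitones; Cb→Gb = 7 semitones → major triad
= Cb Eb Gb (major)


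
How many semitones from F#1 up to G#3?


Absolute semitone position = octave×12 + chromatic position
F#1: 1×12 + 6 = 18
G#3: 3×12 + 8 = 44
Difference = 44 - 18 = 26
= 26 semitones


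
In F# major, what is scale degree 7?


Working:
Major scale pattern: W-W-H-W-W-W-H (2-2-1-2-2-2-1 semitones)
Starting from F#:
  F# + 2 semitones → G#
  G# + 2 semitones → A#
  A# + 1 semitone → B
  B + 2 semitones → C#
  C# + 2 semitones → D#
  D# + 2 semitones → E#
  E# + 1 semitone → F#
Scale: F# G# A# B C# D# E#
Degree 7 = E#


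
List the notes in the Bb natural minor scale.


Step by step:
Natural minor scale pattern: W-H-W-W-H-W-W (2-1-2-2-1-2-2 semitones)
Starting from Bb:
  Bb + 2 semitones → C
  C + 1 semitone → Db
  Db + 2 semitones → Eb
  Eb + 2 semitones → F
  F + 1 semitone → Gb
  Gb + 2 semitones → Ab
  Ab + 2 semitones → Bb
Scale = Bb C Db Eb F Gb Ab


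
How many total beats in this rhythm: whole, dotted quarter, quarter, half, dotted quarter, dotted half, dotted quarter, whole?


Beat values:
  whole = 4 beats
  dotted quarter = 1.5 beats
  quarter = 1 beat
  half = 2 beats
  dotted quarter = 1.5 beats
  dotted half = 3 beats
  dotted quarter = 1.5 beats
  whole = 4 beats
Sum = 4 + 1.5 + 1 + 2 + 1.5 + 3 + 1.5 + 4
= 18.5 beats


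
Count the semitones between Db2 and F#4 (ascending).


Absolute semitone position = octave×12 + chromatic position
Db2: 2×12 + 1 = 25
F#4: 4×12 + 6 = 54
Difference = 54 - 25 = 29
= 29 semitones


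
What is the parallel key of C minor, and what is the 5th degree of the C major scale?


Working:
Parallel keys share the same tonic but differ in mode
C minor → parallel is C major
C major scale: C D E F G A B
= C major; 5th degree = G


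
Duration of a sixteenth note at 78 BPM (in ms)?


Reasoning:
One quarter-note beat = 60000 / BPM = 60000 / 78 ms
Sixteenth note = 1/4 × quarter note
Duration = 1/4 × 60000 / 78 = 15000 / 78
= 192.3 ms


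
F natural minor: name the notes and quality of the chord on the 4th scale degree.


Solution.
F natural minor scale: F G Ab Bb C Db Eb
Diatonic triad on degree 4 stacks scale notes 4, 6, 1: Bb Db F
Bb→Db = 3 semitones; Bb→F = 7 semitones → minor triad
= Bb Db F (minor)


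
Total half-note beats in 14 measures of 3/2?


Time signature 3/2: the bottom number 2 means the half note gets one count
The top number 3 means 3 half-note beats per measure
Total = 3 × 14 measures
= 42 half-note beats


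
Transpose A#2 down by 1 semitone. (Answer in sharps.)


Reasoning:
A#2: chromatic position 10 in octave 2 → absolute = 2×12 + 10 = 34
Transpose down 1: 34 - 1 = 33
33 = 2×12 + 9 → A in octave 2
Result = A2


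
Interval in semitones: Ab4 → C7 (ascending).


Reasoning:
Absolute semitone position = octave×12 + chromatic position
Ab4: 4×12 + 8 = 56
C7: 7×12 + 0 = 84
Difference = 84 - 56 = 28
= 28 semitones


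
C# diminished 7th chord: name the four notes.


Let's work it out.
Diminished 7th chord = root + minor 3rd + diminished 5th + diminished 7th
Seventh chords stack in thirds, so the letter names are C-E-G-B
Root: C#
Minor 3rd above C#: E
Diminished 5th above C#: G
Diminished 7th above C#: Bb
Chord = C# E G Bb


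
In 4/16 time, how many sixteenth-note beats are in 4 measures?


Working:
Time signature 4/16: the bottom number 16 means the sixteenth note gets one count
The top number 4 means 4 sixteenth-note beats per measure
Total = 4 × 4 measures
= 16 sixteenth-note beats


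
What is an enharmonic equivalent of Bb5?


Enharmonic notes sound the same pitch but are spelled with different letter names
Bb and A# name the same pitch class
= A#5


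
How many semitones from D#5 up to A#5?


Absolute semitone position = octave×12 + chromatic position
D#5: 5×12 + 3 = 63
A#5: 5×12 + 10 = 70
Difference = 70 - 63 = 7
= 7 semitones


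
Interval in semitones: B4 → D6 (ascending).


Working:
Absolute semitone position = octave×12 + chromatic position
B4: 4×12 + 11 = 59
D6: 6×12 + 2 = 74
Difference = 74 - 59 = 15
= 15 semitones


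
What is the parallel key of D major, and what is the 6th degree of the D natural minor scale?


Parallel keys share the same tonic but differ in mode
D major → parallel is D minor
D natural minor scale: D E F G A Bb C
= D minor; 6th degree = Bb


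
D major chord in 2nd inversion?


Let's work it out.
Root position: D F# A
2nd inversion: move root and 3rd up an octave
Bass note: A
Notes (bottom to top) = A D F#


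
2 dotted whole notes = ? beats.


Step by step:
Base whole note = 4 beats
Dot 1 adds half the previous value: +2
One dotted whole = 4 + 2 = 6
2 of them = 2 × 6 = 12
= 12 beats


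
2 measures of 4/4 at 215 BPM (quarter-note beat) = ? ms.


Quarter-note beat duration = 60000 / 215 ms
Beats per measure (4/4) = 4
One measure = 4 × 60000 / 215 = 240000 / 215 ms
2 measures = 2 × 240000 / 215 = 480000 / 215
= 2232.6 ms


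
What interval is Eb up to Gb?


Step by step:
Letter names: E → G spans 3 letter names → a 3rd
Semitones: Eb → Gb = 3 half-steps
A 3rd of 3 semitones is a minor 3rd
= minor 3rd


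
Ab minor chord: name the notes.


Let's work it out.
Minor triad = root + minor 3rd (3 semitones) + perfect 5th (7 semitones)
A triad on Ab stacks thirds, so the chord tones use letter names A-C-E
Root: Ab
Minor 3rd above Ab: Cb
Perfect 5th above Ab: Eb
Chord = Ab Cb Eb


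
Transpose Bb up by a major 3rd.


Solution.
major 3rd: 3 letter names, 4 semitones
Letter: B + 2 → D
Pitch: Bb + 4 semitones, spelled as a D → D
= D


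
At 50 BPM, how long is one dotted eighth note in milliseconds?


Reasoning:
One quarter-note beat = 60000 / BPM = 60000 / 50 ms
Dotted eighth note = 3/4 × quarter note
Duration = 3/4 × 60000 / 50 = 45000 / 50
= 900.0 ms


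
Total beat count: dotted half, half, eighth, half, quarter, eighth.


Beat values:
  dotted half = 3 beats
  half = 2 beats
  eighth = 0.5 beats
  half = 2 beats
  quarter = 1 beat
  eighth = 0.5 beats
Sum = 3 + 2 + 0.5 + 2 + 1 + 0.5
= 9 beats


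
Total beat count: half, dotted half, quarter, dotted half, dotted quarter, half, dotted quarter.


Solution.
Beat values:
  half = 2 beats
  dotted half = 3 beats
  quarter = 1 beat
  dotted half = 3 beats
  dotted quarter = 1.5 beats
  half = 2 beats
  dotted quarter = 1.5 beats
Sum = 2 + 3 + 1 + 3 + 1.5 + 2 + 1.5
= 14 beats


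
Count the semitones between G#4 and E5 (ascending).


Solution.
Absolute semitone position = octave×12 + chromatic position
G#4: 4×12 + 8 = 56
E5: 5×12 + 4 = 64
Difference = 64 - 56 = 8
= 8 semitones


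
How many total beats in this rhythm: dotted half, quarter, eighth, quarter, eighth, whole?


Step by step:
Beat values:
  dotted half = 3 beats
  quarter = 1 beat
  eighth = 0.5 beats
  quarter = 1 beat
  eighth = 0.5 beats
  whole = 4 beats
Sum = 3 + 1 + 0.5 + 1 + 0.5 + 4
= 10 beats


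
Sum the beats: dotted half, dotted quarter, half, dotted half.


Let's work it out.
Beat values:
  dotted half = 3 beats
  dotted quarter = 1.5 beats
  half = 2 beats
  dotted half = 3 beats
Sum = 3 + 1.5 + 2 + 3
= 9.5 beats


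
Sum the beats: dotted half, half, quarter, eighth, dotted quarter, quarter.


Beat values:
  dotted half = 3 beats
  half = 2 beats
  quarter = 1 beat
  eighth = 0.5 beats
  dotted quarter = 1.5 beats
  quarter = 1 beat
Sum = 3 + 2 + 1 + 0.5 + 1.5 + 1
= 9 beats


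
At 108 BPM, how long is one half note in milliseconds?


Let's work it out.
One quarter-note beat = 60000 / BPM = 60000 / 108 ms
Half note = 2 × quarter note
Duration = 2 × 60000 / 108 = 120000 / 108
= 1111.1 ms


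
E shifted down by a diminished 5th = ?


diminished 5th: 5 letter names, 6 semitones
Letter: E - 4 → A
Pitch: E - 6 semitones, spelled as an A → A#
= A#


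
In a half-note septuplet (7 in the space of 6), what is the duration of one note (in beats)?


Reasoning:
Septuplet: 7 notes occupy the space of 6 half notes
Space = 6 × 2 = 12 beats
Each septuplet note = 12 / 7 = 12/7 beats
= 12/7 beats


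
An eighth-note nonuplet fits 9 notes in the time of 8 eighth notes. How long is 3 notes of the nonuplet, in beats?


Nonuplet: 9 notes occupy the space of 8 eighth notes
Space = 8 × 1/2 = 4 beats
Each nonuplet note = 4 / 9 = 4/9 beats
3 notes = 3 × 4/9 = 4/3
= 4/3 beats


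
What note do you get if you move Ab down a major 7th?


Let's work it out.
major 7th: 7 letter names, 11 semitones
Letter: A - 6 → B
Pitch: Ab - 11 semitones, spelled as a B → Bbb
= Bbb


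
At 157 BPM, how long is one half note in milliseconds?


One quarter-note beat = 60000 / BPM = 60000 / 157 ms
Half note = 2 × quarter note
Duration = 2 × 60000 / 157 = 120000 / 157
= 764.3 ms


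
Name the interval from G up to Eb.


Letter names: G → E spans 6 letter names → a 6th
Semitones: G → Eb = 8 half-steps
A 6th of 8 semitones is a minor 6th
= minor 6th


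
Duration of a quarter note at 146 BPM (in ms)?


One quarter-note beat = 60000 / BPM = 60000 / 146 ms
Duration = 60000 / 146
= 411.0 ms


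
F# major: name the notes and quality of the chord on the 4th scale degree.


Reasoning:
F# major scale: F# G# A# B C# D# E#
Diatonic triad on degree 4 stacks scale notes 4, 6, 1: B D# F#
B→D# = 4 semitones; B→F# = 7 semitones → major triad
= B D# F# (major)


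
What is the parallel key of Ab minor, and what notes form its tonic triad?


Solution.
Parallel keys share the same tonic but differ in mode
Ab minor → parallel is Ab major
Tonic triad of Ab major = Ab C Eb
= Ab major; triad = Ab C Eb


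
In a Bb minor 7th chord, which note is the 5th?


Reasoning:
Minor 7th chord = root + minor 3rd + perfect 5th + minor 7th
Seventh chords stack in thirds, so the letter names are B-D-F-A
Root: Bb
Minor 3rd above Bb: Db
Perfect 5th above Bb: F
Minor 7th above Bb: Ab
The 5th = F


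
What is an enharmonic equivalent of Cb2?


Step by step:
Enharmonic notes sound the same pitch but are spelled with different letter names
Cb and B name the same pitch class
Octave numbers change at C, so Cb2 = B1
= B1


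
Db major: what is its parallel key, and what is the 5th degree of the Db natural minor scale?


Parallel keys share the same tonic but differ in mode
Db major → parallel is Db minor
Db natural minor scale: Db Eb Fb Gb Ab Bbb Cb
= Db minor; 5th degree = Ab


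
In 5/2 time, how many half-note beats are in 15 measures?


Let's work it out.
Time signature 5/2: the bottom number 2 means the half note gets one count
The top number 5 means 5 half-note beats per measure
Total = 5 × 15 measures
= 75 half-note beats


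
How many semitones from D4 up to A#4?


Reasoning:
Absolute semitone position = octave×12 + chromatic position
D4: 4×12 + 2 = 50
A#4: 4×12 + 10 = 58
Difference = 58 - 50 = 8
= 8 semitones


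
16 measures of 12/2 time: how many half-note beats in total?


Let's work it out.
Time signature 12/2: the bottom number 2 means the half note gets one count
The top number 12 means 12 half-note beats per measure
Total = 12 × 16 measures
= 192 half-note beats


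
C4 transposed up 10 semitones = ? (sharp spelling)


C4: chromatic position 0 in octave 4 → absolute = 4×12 + 0 = 48
Transpose up 10: 48 + 10 = 58
58 = 4×12 + 10 → A# in octave 4
Result = A#4


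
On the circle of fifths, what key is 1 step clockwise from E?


Each clockwise step on the circle of fifths moves up a perfect 5th
From E: E → B
= B


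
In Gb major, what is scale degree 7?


Major scale pattern: W-W-H-W-W-W-H (2-2-1-2-2-2-1 semitones)
Starting from Gb:
  Gb + 2 semitones → Ab
  Ab + 2 semitones → Bb
  Bb + 1 semitone → Cb
  Cb + 2 semitones → Db
  Db + 2 semitones → Eb
  Eb + 2 semitones → F
  F + 1 semitone → Gb
Scale: Gb Ab Bb Cb Db Eb F
Degree 7 = F


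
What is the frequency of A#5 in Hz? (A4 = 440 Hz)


Let's work it out.
f = 440 × 2^(n/12) where n = semitones from A4
A#5: 13 semitones from A4
f = 440 × 2^(13/12)
f = 932.33 Hz


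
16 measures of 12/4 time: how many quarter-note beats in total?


Reasoning:
Time signature 12/4: the bottom number 4 means the quarter note gets one count
The top number 12 means 12 quarter-note beats per measure
Total = 12 × 16 measures
= 192 quarter-note beats


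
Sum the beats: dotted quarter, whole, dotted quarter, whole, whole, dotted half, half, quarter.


Beat values:
  dotted quarter = 1.5 beats
  whole = 4 beats
  dotted quarter = 1.5 beats
  whole = 4 beats
  whole = 4 beats
  dotted half = 3 beats
  half = 2 beats
  quarter = 1 beat
Sum = 1.5 + 4 + 1.5 + 4 + 4 + 3 + 2 + 1
= 21 beats


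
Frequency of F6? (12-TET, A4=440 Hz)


Working:
f = 440 × 2^(n/12) where n = semitones from A4
F6: 20 semitones from A4
f = 440 × 2^(20/12)
f = 1396.91 Hz


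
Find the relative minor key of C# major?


Step by step:
The relative minor shares the major's key signature and starts on its 6th degree
6th degree = a major 6th above the tonic; a major 6th above C# is A#
→ relative minor of C# major is A# minor
= A# minor


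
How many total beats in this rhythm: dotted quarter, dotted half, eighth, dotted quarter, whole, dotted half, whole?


Beat values:
  dotted quarter = 1.5 beats
  dotted half = 3 beats
  eighth = 0.5 beats
  dotted quarter = 1.5 beats
  whole = 4 beats
  dotted half = 3 beats
  whole = 4 beats
Sum = 1.5 + 3 + 0.5 + 1.5 + 4 + 3 + 4
= 17.5 beats


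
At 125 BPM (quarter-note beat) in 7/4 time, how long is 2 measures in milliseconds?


Let's work it out.
Quarter-note beat duration = 60000 / 125 ms
Beats per measure (7/4) = 7
One measure = 7 × 60000 / 125 = 420000 / 125 ms
2 measures = 2 × 420000 / 125 = 840000 / 125
= 6720.0 ms


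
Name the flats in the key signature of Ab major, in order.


Let's work it out.
Flat major keys: C(0), F(1), Bb(2), Eb(3), Ab(4), Db(5), Gb(6), Cb(7)
Ab major has 4 flats
Order of flats: Bb Eb Ab Db Gb Cb Fb → first 4: Bb, Eb, Ab, Db
= Bb, Eb, Ab, Db


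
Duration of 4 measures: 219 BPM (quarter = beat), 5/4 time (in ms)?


Solution.
Quarter-note beat duration = 60000 / 219 ms
Beats per measure (5/4) = 5
One measure = 5 × 60000 / 219 = 300000 / 219 ms
4 measures = 4 × 300000 / 219 = 1200000 / 219
= 5479.5 ms


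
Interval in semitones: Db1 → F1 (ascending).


Let's work it out.
Absolute semitone position = octave×12 + chromatic position
Db1: 1×12 + 1 = 13
F1: 1×12 + 5 = 17
Difference = 17 - 13 = 4
= 4 semitones


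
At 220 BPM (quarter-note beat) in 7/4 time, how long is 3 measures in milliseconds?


Quarter-note beat duration = 60000 / 220 ms
Beats per measure (7/4) = 7
One measure = 7 × 60000 / 220 = 420000 / 220 ms
3 measures = 3 × 420000 / 220 = 1260000 / 220
= 5727.3 ms


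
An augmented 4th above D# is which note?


Let's work it out.
A 4th spans 4 letter names, so from D we land on G
An augmented 4th = 6 semitones above D#
Spell G at that pitch: G##
= G##


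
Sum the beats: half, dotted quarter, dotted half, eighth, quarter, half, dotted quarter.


Working:
Beat values:
  half = 2 beats
  dotted quarter = 1.5 beats
  dotted half = 3 beats
  eighth = 0.5 beats
  quarter = 1 beat
  half = 2 beats
  dotted quarter = 1.5 beats
Sum = 2 + 1.5 + 3 + 0.5 + 1 + 2 + 1.5
= 11.5 beats


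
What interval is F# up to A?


Letter names: F → A spans 3 letter names → a 3rd
Semitones: F# → A = 3 half-steps
A 3rd of 3 semitones is a minor 3rd
= minor 3rd


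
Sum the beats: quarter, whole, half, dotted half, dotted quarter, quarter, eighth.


Working:
Beat values:
  quarter = 1 beat
  whole = 4 beats
  half = 2 beats
  dotted half = 3 beats
  dotted quarter = 1.5 beats
  quarter = 1 beat
  eighth = 0.5 beats
Sum = 1 + 4 + 2 + 3 + 1.5 + 1 + 0.5
= 13 beats


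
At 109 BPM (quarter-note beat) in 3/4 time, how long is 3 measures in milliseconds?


Quarter-note beat duration = 60000 / 109 ms
Beats per measure (3/4) = 3
One measure = 3 × 60000 / 109 = 180000 / 109 ms
3 measures = 3 × 180000 / 109 = 540000 / 109
= 4954.1 ms


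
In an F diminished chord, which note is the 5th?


Diminished triad = root + minor 3rd (3 semitones) + diminished 5th (6 semitones)
A triad on F stacks thirds, so the chord tones use letter names F-A-C
Root: F
Minor 3rd above F: Ab
Diminished 5th above F: Cb
The 5th = Cb


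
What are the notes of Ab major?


Step by step:
Major scale pattern: W-W-H-W-W-W-H (2-2-1-2-2-2-1 semitones)
Starting from Ab:
  Ab + 2 semitones → Bb
  Bb + 2 semitones → C
  C + 1 semitone → Db
  Db + 2 semitones → Eb
  Eb + 2 semitones → F
  F + 2 semitones → G
  G + 1 semitone → Ab
Scale = Ab Bb C Db Eb F G


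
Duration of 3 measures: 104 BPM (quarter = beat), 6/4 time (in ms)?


Quarter-note beat duration = 60000 / 104 ms
Beats per measure (6/4) = 6
One measure = 6 × 60000 / 104 = 360000 / 104 ms
3 measures = 3 × 360000 / 104 = 1080000 / 104
= 10384.6 ms


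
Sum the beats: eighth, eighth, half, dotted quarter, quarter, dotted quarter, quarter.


Beat values:
  eighth = 0.5 beats
  eighth = 0.5 beats
  half = 2 beats
  dotted quarter = 1.5 beats
  quarter = 1 beat
  dotted quarter = 1.5 beats
  quarter = 1 beat
Sum = 0.5 + 0.5 + 2 + 1.5 + 1 + 1.5 + 1
= 8 beats


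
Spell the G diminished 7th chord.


Step by step:
Diminished 7th chord = root + minor 3rd + diminished 5th + diminished 7th
Seventh chords stack in thirds, so the letter names are G-B-D-F
Root: G
Minor 3rd above G: Bb
Diminished 5th above G: Db
Diminished 7th above G: Fb
Chord = G Bb Db Fb


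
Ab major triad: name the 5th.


Working:
Major triad = root + major 3rd (4 semitones) + perfect 5th (7 semitones)
A triad on Ab stacks thirds, so the chord tones use letter names A-C-E
Root: Ab
Major 3rd above Ab: C
Perfect 5th above Ab: Eb
The 5th = Eb


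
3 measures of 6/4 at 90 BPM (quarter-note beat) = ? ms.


Working:
Quarter-note beat duration = 60000 / 90 ms
Beats per measure (6/4) = 6
One measure = 6 × 60000 / 90 = 360000 / 90 ms
3 measures = 3 × 360000 / 90 = 1080000 / 90
= 12000.0 ms


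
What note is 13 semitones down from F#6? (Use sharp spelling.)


Reasoning:
F#6: chromatic position 6 in octave 6 → absolute = 6×12 + 6 = 78
Transpose down 13: 78 - 13 = 65
65 = 5×12 + 5 → F in octave 5
Result = F5


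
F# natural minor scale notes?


Working:
Natural minor scale pattern: W-H-W-W-H-W-W (2-1-2-2-1-2-2 semitones)
Starting from F#:
  F# + 2 semitones → G#
  G# + 1 semitone → A
  A + 2 semitones → B
  B + 2 semitones → C#
  C# + 1 semitone → D
  D + 2 semitones → E
  E + 2 semitones → F#
Scale = F# G# A B C# D E


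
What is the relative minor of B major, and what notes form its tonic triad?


Step by step:
The relative minor shares the major's key signature and starts on its 6th degree
6th degree = a major 6th above the tonic; a major 6th above B is G#
→ relative minor of B major is G# minor
Tonic triad of G# minor = root + minor 3rd + perfect 5th = G# B D#
= G# minor; triad = G# B D#
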